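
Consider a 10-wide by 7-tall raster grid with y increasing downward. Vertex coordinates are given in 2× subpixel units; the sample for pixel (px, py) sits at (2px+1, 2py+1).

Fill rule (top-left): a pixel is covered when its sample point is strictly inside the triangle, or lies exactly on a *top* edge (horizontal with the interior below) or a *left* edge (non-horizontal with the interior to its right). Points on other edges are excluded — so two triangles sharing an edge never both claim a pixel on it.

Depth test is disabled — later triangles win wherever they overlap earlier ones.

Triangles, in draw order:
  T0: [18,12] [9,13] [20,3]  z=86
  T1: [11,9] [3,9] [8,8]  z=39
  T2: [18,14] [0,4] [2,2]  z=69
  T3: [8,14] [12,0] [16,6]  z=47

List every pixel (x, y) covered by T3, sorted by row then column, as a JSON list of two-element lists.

T0:
  2·area = 79
  edge (18, 12)→(9, 13): d=(-9,1) right/bottom  bias=-1
  edge (9, 13)→(20, 3): d=(11,-10) top-left  bias=+0
  edge (20, 3)→(18, 12): d=(-2,9) right/bottom  bias=-1
    (9,2)@(19, 5): e=[62,12,5] → █
    (8,3)@(17, 7): e=[46,14,19] → █
    (7,4)@(15, 9): e=[30,16,33] → █
    (9,4)@(19, 9): e=[26,56,-3] → ·
    (6,5)@(13, 11): e=[14,18,47] → █
    (9,5)@(19, 11): e=[8,78,-7] → ·
    (4,6)@(9, 13): e=[0,0,79] → ·  [on edge]
    (6,6)@(13, 13): e=[-4,40,43] → ·
    (7,6)@(15, 13): e=[-6,60,25] → ·
    (8,6)@(17, 13): e=[-8,80,7] → ·
  covered (8 px):
    · · · · · · · · · ·
    · · · · · · · · · ·
    · · · · · · · · · █
    · · · · · · · · █ █
    · · · · · · · █ █ ·
    · · · · · · █ █ █ ·
    · · · · · · · · · ·
T1:
  2·area = 8
  edge (11, 9)→(3, 9): d=(-8,0) right/bottom  bias=-1
  edge (3, 9)→(8, 8): d=(5,-1) top-left  bias=+0
  edge (8, 8)→(11, 9): d=(3,1) right/bottom  bias=-1
    (2,3)@(5, 7): e=[16,-8,0] → ·  [on edge]
    (6,3)@(13, 7): e=[16,0,-8] → ·  [on edge]
    (0,4)@(1, 9): e=[0,-2,10] → ·  [on edge]
    (1,4)@(3, 9): e=[0,0,8] → ·  [on edge]
    (2,4)@(5, 9): e=[0,2,6] → ·  [on edge]
    (3,4)@(7, 9): e=[0,4,4] → ·  [on edge]
    (4,4)@(9, 9): e=[0,6,2] → ·  [on edge]
    (5,4)@(11, 9): e=[0,8,0] → ·  [on edge]
    (6,4)@(13, 9): e=[0,10,-2] → ·  [on edge]
    (7,4)@(15, 9): e=[0,12,-4] → ·  [on edge]
    (8,4)@(17, 9): e=[0,14,-6] → ·  [on edge]
    (9,4)@(19, 9): e=[0,16,-8] → ·  [on edge]
    (8,5)@(17, 11): e=[-16,24,0] → ·  [on edge]
  covered (0 px):
    · · · · · · · · · ·
    · · · · · · · · · ·
    · · · · · · · · · ·
    · · · · · · · · · ·
    · · · · · · · · · ·
    · · · · · · · · · ·
    · · · · · · · · · ·
T2:
  2·area = 56
  edge (18, 14)→(0, 4): d=(-18,-10) top-left  bias=+0
  edge (0, 4)→(2, 2): d=(2,-2) top-left  bias=+0
  edge (2, 2)→(18, 14): d=(16,12) right/bottom  bias=-1
    (1,0)@(3, 1): e=[84,0,-28] → ·  [on edge]
    (0,1)@(1, 3): e=[28,0,28] → █  [on edge]
    (1,1)@(3, 3): e=[48,4,4] → █
    (2,1)@(5, 3): e=[68,8,-20] → ·
    (0,2)@(1, 5): e=[-8,4,60] → ·
    (1,2)@(3, 5): e=[12,8,36] → █
    (2,2)@(5, 5): e=[32,12,12] → █
    (3,2)@(7, 5): e=[52,16,-12] → ·
    (1,3)@(3, 7): e=[-24,12,68] → ·
    (2,3)@(5, 7): e=[-4,16,44] → ·
    (3,3)@(7, 7): e=[16,20,20] → █
    (4,3)@(9, 7): e=[36,24,-4] → ·
    (4,4)@(9, 9): e=[0,28,28] → █  [on edge]
  covered (8 px):
    · · · · · · · · · ·
    █ █ · · · · · · · ·
    · █ █ · · · · · · ·
    · · · █ · · · · · ·
    · · · · █ █ · · · ·
    · · · · · · █ · · ·
    · · · · · · · · · ·
T3:
  2·area = 80
  edge (8, 14)→(12, 0): d=(4,-14) top-left  bias=+0
  edge (12, 0)→(16, 6): d=(4,6) right/bottom  bias=-1
  edge (16, 6)→(8, 14): d=(-8,8) right/bottom  bias=-1
    (6,1)@(13, 3): e=[26,6,48] → █
    (7,1)@(15, 3): e=[54,-6,32] → ·
    (9,1)@(19, 3): e=[110,-30,0] → ·  [on edge]
    (5,2)@(11, 5): e=[6,26,48] → █
    (7,2)@(15, 5): e=[62,2,16] → █
    (8,2)@(17, 5): e=[90,-10,0] → ·  [on edge]
    (5,3)@(11, 7): e=[14,34,32] → █
    (7,3)@(15, 7): e=[70,10,0] → ·  [on edge]
    (5,4)@(11, 9): e=[22,42,16] → █
    (6,4)@(13, 9): e=[50,30,0] → ·  [on edge]
    (4,5)@(9, 11): e=[2,62,16] → █
    (5,5)@(11, 11): e=[30,50,0] → ·  [on edge]
    (4,6)@(9, 13): e=[10,70,0] → ·  [on edge]
  covered (8 px):
    · · · · · · · · · ·
    · · · · · · █ · · ·
    · · · · · █ █ █ · ·
    · · · · · █ █ · · ·
    · · · · · █ · · · ·
    · · · · █ · · · · ·
    · · · · · · · · · ·

Final: [[6,1],[5,2],[6,2],[7,2],[5,3],[6,3],[5,4],[4,5]]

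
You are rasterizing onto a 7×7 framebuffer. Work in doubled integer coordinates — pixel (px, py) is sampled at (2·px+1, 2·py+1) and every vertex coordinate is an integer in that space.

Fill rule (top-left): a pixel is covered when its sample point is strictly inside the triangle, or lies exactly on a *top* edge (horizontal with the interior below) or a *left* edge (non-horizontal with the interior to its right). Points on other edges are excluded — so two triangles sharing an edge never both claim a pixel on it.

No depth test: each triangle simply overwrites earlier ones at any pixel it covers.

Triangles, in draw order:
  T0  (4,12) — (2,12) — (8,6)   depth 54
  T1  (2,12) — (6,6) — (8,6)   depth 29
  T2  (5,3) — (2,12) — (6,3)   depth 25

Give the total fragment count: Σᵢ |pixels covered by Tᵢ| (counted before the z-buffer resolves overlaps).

T0:
  2·area = 12
  edge (4, 12)→(2, 12): d=(-2,0) right/bottom  bias=-1
  edge (2, 12)→(8, 6): d=(6,-6) top-left  bias=+0
  edge (8, 6)→(4, 12): d=(-4,6) right/bottom  bias=-1
    (6,0)@(13, 1): e=[22,0,-10] → ·  [on edge]
    (5,1)@(11, 3): e=[18,0,-6] → ·  [on edge]
    (4,2)@(9, 5): e=[14,0,-2] → ·  [on edge]
    (3,3)@(7, 7): e=[10,0,2] → █  [on edge]
    (4,3)@(9, 7): e=[10,12,-10] → ·
    (2,4)@(5, 9): e=[6,0,6] → █  [on edge]
    (3,4)@(7, 9): e=[6,12,-6] → ·
    (1,5)@(3, 11): e=[2,0,10] → █  [on edge]
    (2,5)@(5, 11): e=[2,12,-2] → ·
    (0,6)@(1, 13): e=[-2,0,14] → ·  [on edge]
    (1,6)@(3, 13): e=[-2,12,2] → ·
  covered (3 px):
    · · · · · · ·
    · · · · · · ·
    · · · · · · ·
    · · · █ · · ·
    · · █ · · · ·
    · █ · · · · ·
    · · · · · · ·
T1:
  2·area = 12
  edge (2, 12)→(6, 6): d=(4,-6) top-left  bias=+0
  edge (6, 6)→(8, 6): d=(2,0) top-left  bias=+0
  edge (8, 6)→(2, 12): d=(-6,6) right/bottom  bias=-1
    (6,0)@(13, 1): e=[22,-10,0] → ·  [on edge]
    (5,1)@(11, 3): e=[18,-6,0] → ·  [on edge]
    (4,2)@(9, 5): e=[14,-2,0] → ·  [on edge]
    (3,3)@(7, 7): e=[10,2,0] → ·  [on edge]
    (2,4)@(5, 9): e=[6,6,0] → ·  [on edge]
    (1,5)@(3, 11): e=[2,10,0] → ·  [on edge]
    (0,6)@(1, 13): e=[-2,14,0] → ·  [on edge]
  covered (0 px):
    · · · · · · ·
    · · · · · · ·
    · · · · · · ·
    · · · · · · ·
    · · · · · · ·
    · · · · · · ·
    · · · · · · ·
T2:
  2·area = 9  (B↔C swapped to make it positive)
  edge (5, 3)→(6, 3): d=(1,0) top-left  bias=+0
  edge (6, 3)→(2, 12): d=(-4,9) right/bottom  bias=-1
  edge (2, 12)→(5, 3): d=(3,-9) top-left  bias=+0
    (0,1)@(1, 3): e=[0,45,-36] → ·  [on edge]
    (1,1)@(3, 3): e=[0,27,-18] → ·  [on edge]
    (2,1)@(5, 3): e=[0,9,0] → █  [on edge]
    (3,1)@(7, 3): e=[0,-9,18] → ·  [on edge]
    (4,1)@(9, 3): e=[0,-27,36] → ·  [on edge]
    (5,1)@(11, 3): e=[0,-45,54] → ·  [on edge]
    (6,1)@(13, 3): e=[0,-63,72] → ·  [on edge]
    (2,2)@(5, 5): e=[2,1,6] → █
    (3,2)@(7, 5): e=[2,-17,24] → ·
    (2,3)@(5, 7): e=[4,-7,12] → ·
    (1,4)@(3, 9): e=[6,3,0] → █  [on edge]
    (2,4)@(5, 9): e=[6,-15,18] → ·
  covered (3 px):
    · · · · · · ·
    · · █ · · · ·
    · · █ · · · ·
    · · · · · · ·
    · █ · · · · ·
    · · · · · · ·
    · · · · · · ·

Final: 6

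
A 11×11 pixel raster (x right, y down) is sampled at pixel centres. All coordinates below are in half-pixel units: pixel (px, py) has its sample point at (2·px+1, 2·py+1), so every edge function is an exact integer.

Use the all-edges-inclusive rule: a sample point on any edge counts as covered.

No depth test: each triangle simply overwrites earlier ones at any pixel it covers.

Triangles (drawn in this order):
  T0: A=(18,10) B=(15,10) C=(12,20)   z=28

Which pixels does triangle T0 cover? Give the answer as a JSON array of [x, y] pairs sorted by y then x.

T0:
  2·area = 30  (B↔C swapped to make it positive)
  edge (18, 10)→(12, 20): d=(-6,10) inclusive
  edge (12, 20)→(15, 10): d=(3,-10) inclusive
  edge (15, 10)→(18, 10): d=(3,0) inclusive
    (10,2)@(21, 5): e=[0,45,-15] → .  [on edge]
    (7,5)@(15, 11): e=[24,3,3] → X
    (8,5)@(17, 11): e=[4,23,3] → X
    (9,5)@(19, 11): e=[-16,43,3] → .
    (7,6)@(15, 13): e=[12,9,9] → X
    (8,6)@(17, 13): e=[-8,29,9] → .
    (7,7)@(15, 15): e=[0,15,15] → X  [on edge]
    (8,7)@(17, 15): e=[-20,35,15] → .
    (6,8)@(13, 17): e=[8,1,21] → X
    (7,8)@(15, 17): e=[-12,21,21] → .
    (6,9)@(13, 19): e=[-4,7,27] → .
  covered (5 px):
    . . . . . . . . . . .
    . . . . . . . . . . .
    . . . . . . . . . . .
    . . . . . . . . . . .
    . . . . . . . . . . .
    . . . . . . . X X . .
    . . . . . . . X . . .
    . . . . . . . X . . .
    . . . . . . X . . . .
    . . . . . . . . . . .
    . . . . . . . . . . .

Result: [[7,5],[8,5],[7,6],[7,7],[6,8]]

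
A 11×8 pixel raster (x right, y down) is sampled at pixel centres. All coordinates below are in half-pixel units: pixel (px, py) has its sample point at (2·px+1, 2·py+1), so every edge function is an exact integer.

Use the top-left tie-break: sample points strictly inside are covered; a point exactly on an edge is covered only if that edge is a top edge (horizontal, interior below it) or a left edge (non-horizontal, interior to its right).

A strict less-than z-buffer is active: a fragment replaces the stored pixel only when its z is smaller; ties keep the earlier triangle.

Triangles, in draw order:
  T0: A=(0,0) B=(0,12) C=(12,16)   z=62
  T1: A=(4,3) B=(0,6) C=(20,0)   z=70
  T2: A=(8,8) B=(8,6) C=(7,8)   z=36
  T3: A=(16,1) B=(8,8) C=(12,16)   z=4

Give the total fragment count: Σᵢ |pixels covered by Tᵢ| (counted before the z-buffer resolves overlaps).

T0:
  2·area = 144  (B↔C swapped to make it positive)
  edge (0, 0)→(12, 16): d=(12,16) right/bottom  bias=-1
  edge (12, 16)→(0, 12): d=(-12,-4) top-left  bias=+0
  edge (0, 12)→(0, 0): d=(0,-12) top-left  bias=+0
    (0,1)@(1, 3): e=[20,112,12] → #
    (1,1)@(3, 3): e=[-12,120,36] → ·
    (0,2)@(1, 5): e=[44,88,12] → #
    (1,2)@(3, 5): e=[12,96,36] → #
    (2,2)@(5, 5): e=[-20,104,60] → ·
    (0,3)@(1, 7): e=[68,64,12] → #
    (2,3)@(5, 7): e=[4,80,60] → #
    (3,3)@(7, 7): e=[-28,88,84] → ·
    (0,4)@(1, 9): e=[92,40,12] → #
    (3,4)@(7, 9): e=[-4,64,84] → ·
    (0,5)@(1, 11): e=[116,16,12] → #
    (3,5)@(7, 11): e=[20,40,84] → #
    (1,6)@(3, 13): e=[108,0,36] → #  [on edge]
    (4,7)@(9, 15): e=[36,0,108] → #  [on edge]
  covered (19 px):
    · · · · · · · · · · ·
    # · · · · · · · · · ·
    # # · · · · · · · · ·
    # # # · · · · · · · ·
    # # # · · · · · · · ·
    # # # # · · · · · · ·
    · # # # # · · · · · ·
    · · · · # # · · · · ·
T1:
  2·area = 36  (B↔C swapped to make it positive)
  edge (4, 3)→(20, 0): d=(16,-3) top-left  bias=+0
  edge (20, 0)→(0, 6): d=(-20,6) right/bottom  bias=-1
  edge (0, 6)→(4, 3): d=(4,-3) top-left  bias=+0
    (7,0)@(15, 1): e=[1,10,25] → #
    (8,0)@(17, 1): e=[7,-2,31] → ·
    (2,1)@(5, 3): e=[3,30,3] → #
    (3,1)@(7, 3): e=[9,18,9] → #
    (4,1)@(9, 3): e=[15,6,15] → #
    (5,1)@(11, 3): e=[21,-6,21] → ·
    (7,1)@(15, 3): e=[33,-30,33] → ·
    (1,2)@(3, 5): e=[29,2,5] → #
    (2,2)@(5, 5): e=[35,-10,11] → ·
    (3,2)@(7, 5): e=[41,-22,17] → ·
    (4,2)@(9, 5): e=[47,-34,23] → ·
    (1,3)@(3, 7): e=[61,-38,13] → ·
  covered (5 px):
    · · · · · · · # · · ·
    · · # # # · · · · · ·
    · # · · · · · · · · ·
    · · · · · · · · · · ·
    · · · · · · · · · · ·
    · · · · · · · · · · ·
    · · · · · · · · · · ·
    · · · · · · · · · · ·
T2:
  2·area = 2  (B↔C swapped to make it positive)
  edge (8, 8)→(7, 8): d=(-1,0) right/bottom  bias=-1
  edge (7, 8)→(8, 6): d=(1,-2) top-left  bias=+0
  edge (8, 6)→(8, 8): d=(0,2) right/bottom  bias=-1
  covered (0 px):
    · · · · · · · · · · ·
    · · · · · · · · · · ·
    · · · · · · · · · · ·
    · · · · · · · · · · ·
    · · · · · · · · · · ·
    · · · · · · · · · · ·
    · · · · · · · · · · ·
    · · · · · · · · · · ·
T3:
  2·area = 92  (B↔C swapped to make it positive)
  edge (16, 1)→(12, 16): d=(-4,15) right/bottom  bias=-1
  edge (12, 16)→(8, 8): d=(-4,-8) top-left  bias=+0
  edge (8, 8)→(16, 1): d=(8,-7) top-left  bias=+0
    (7,1)@(15, 3): e=[7,76,9] → #
    (8,1)@(17, 3): e=[-23,92,23] → ·
    (6,2)@(13, 5): e=[29,52,11] → #
    (7,2)@(15, 5): e=[-1,68,25] → ·
    (5,3)@(11, 7): e=[51,28,13] → #
    (7,3)@(15, 7): e=[-9,60,41] → ·
    (4,4)@(9, 9): e=[73,4,15] → #
    (7,4)@(15, 9): e=[-17,52,57] → ·
    (4,5)@(9, 11): e=[65,-4,31] → ·
    (5,5)@(11, 11): e=[35,12,45] → #
    (7,5)@(15, 11): e=[-25,44,73] → ·
    (5,6)@(11, 13): e=[27,4,61] → #
  covered (10 px):
    · · · · · · · · · · ·
    · · · · · · · # · · ·
    · · · · · · # · · · ·
    · · · · · # # · · · ·
    · · · · # # # · · · ·
    · · · · · # # · · · ·
    · · · · · # · · · · ·
    · · · · · · · · · · ·

Answer: 34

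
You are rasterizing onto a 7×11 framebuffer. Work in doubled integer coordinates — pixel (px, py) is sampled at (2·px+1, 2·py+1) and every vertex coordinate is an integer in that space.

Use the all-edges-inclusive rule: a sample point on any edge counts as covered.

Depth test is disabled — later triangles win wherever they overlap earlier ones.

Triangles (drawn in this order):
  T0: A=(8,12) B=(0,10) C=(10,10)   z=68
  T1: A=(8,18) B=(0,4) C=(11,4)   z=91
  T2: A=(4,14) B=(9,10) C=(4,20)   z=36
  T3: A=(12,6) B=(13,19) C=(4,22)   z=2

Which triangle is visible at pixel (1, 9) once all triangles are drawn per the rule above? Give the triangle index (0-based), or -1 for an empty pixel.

T0:
  2·area = 20
  edge (8, 12)→(0, 10): d=(-8,-2) inclusive
  edge (0, 10)→(10, 10): d=(10,0) inclusive
  edge (10, 10)→(8, 12): d=(-2,2) inclusive
    (6,3)@(13, 7): e=[50,-30,0] → .  [on edge]
    (5,4)@(11, 9): e=[30,-10,0] → .  [on edge]
    (2,5)@(5, 11): e=[2,10,8] → X
    (3,5)@(7, 11): e=[6,10,4] → X
    (4,5)@(9, 11): e=[10,10,0] → X  [on edge]
    (5,5)@(11, 11): e=[14,10,-4] → .
    (2,6)@(5, 13): e=[-14,30,4] → .
    (3,6)@(7, 13): e=[-10,30,0] → .  [on edge]
    (4,6)@(9, 13): e=[-6,30,-4] → .
    (2,7)@(5, 15): e=[-30,50,0] → .  [on edge]
    (1,8)@(3, 17): e=[-50,70,0] → .  [on edge]
    (0,9)@(1, 19): e=[-70,90,0] → .  [on edge]
  covered (3 px):
    . . . . . . .
    . . . . . . .
    . . . . . . .
    . . . . . . .
    . . . . . . .
    . . X X X . .
    . . . . . . .
    . . . . . . .
    . . . . . . .
    . . . . . . .
    . . . . . . .
T1:
  2·area = 154
  edge (8, 18)→(0, 4): d=(-8,-14) inclusive
  edge (0, 4)→(11, 4): d=(11,0) inclusive
  edge (11, 4)→(8, 18): d=(-3,14) inclusive
    (0,2)@(1, 5): e=[6,11,137] → X
    (1,2)@(3, 5): e=[34,11,109] → X
    (2,2)@(5, 5): e=[62,11,81] → X
    (3,2)@(7, 5): e=[90,11,53] → X
    (4,2)@(9, 5): e=[118,11,25] → X
    (5,2)@(11, 5): e=[146,11,-3] → .
    (0,3)@(1, 7): e=[-10,33,131] → .
    (1,3)@(3, 7): e=[18,33,103] → X
    (5,3)@(11, 7): e=[130,33,-9] → .
    (1,4)@(3, 9): e=[2,55,97] → X
    (5,4)@(11, 9): e=[114,55,-15] → .
    (1,5)@(3, 11): e=[-14,77,91] → .
  covered (19 px):
    . . . . . . .
    . . . . . . .
    X X X X X . .
    . X X X X . .
    . X X X X . .
    . . X X X . .
    . . . X X . .
    . . . X . . .
    . . . . . . .
    . . . . . . .
    . . . . . . .
T2:
  2·area = 30
  edge (4, 14)→(9, 10): d=(5,-4) inclusive
  edge (9, 10)→(4, 20): d=(-5,10) inclusive
  edge (4, 20)→(4, 14): d=(0,-6) inclusive
    (3,6)@(7, 13): e=[7,5,18] → X
    (4,6)@(9, 13): e=[15,-15,30] → .
    (2,7)@(5, 15): e=[9,15,6] → X
    (3,7)@(7, 15): e=[17,-5,18] → .
    (2,8)@(5, 17): e=[19,5,6] → X
    (3,8)@(7, 17): e=[27,-15,18] → .
    (2,9)@(5, 19): e=[29,-5,6] → .
  covered (3 px):
    . . . . . . .
    . . . . . . .
    . . . . . . .
    . . . . . . .
    . . . . . . .
    . . . . . . .
    . . . X . . .
    . . X . . . .
    . . X . . . .
    . . . . . . .
    . . . . . . .
T3:
  2·area = 120
  edge (12, 6)→(13, 19): d=(1,13) inclusive
  edge (13, 19)→(4, 22): d=(-9,3) inclusive
  edge (4, 22)→(12, 6): d=(8,-16) inclusive
    (5,4)@(11, 9): e=[16,96,8] → X
    (6,4)@(13, 9): e=[-10,90,40] → .
    (5,5)@(11, 11): e=[18,78,24] → X
    (6,5)@(13, 11): e=[-8,72,56] → .
    (4,6)@(9, 13): e=[46,66,8] → X
    (6,6)@(13, 13): e=[-6,54,72] → .
    (4,7)@(9, 15): e=[48,48,24] → X
    (6,7)@(13, 15): e=[-4,36,88] → .
    (3,8)@(7, 17): e=[76,36,8] → X
    (6,8)@(13, 17): e=[-2,18,104] → .
    (3,9)@(7, 19): e=[78,18,24] → X
    (6,9)@(13, 19): e=[0,0,120] → X  [on edge]
    (3,10)@(7, 21): e=[80,0,40] → X  [on edge]
  covered (15 px):
    . . . . . . .
    . . . . . . .
    . . . . . . .
    . . . . . . .
    . . . . . X .
    . . . . . X .
    . . . . X X .
    . . . . X X .
    . . . X X X .
    . . . X X X X
    . . X X . . .

Z-buffer (winner per pixel, '.' = empty):
  . . . . . . .
  . . . . . . .
  1 1 1 1 1 . .
  . 1 1 1 1 . .
  . 1 1 1 1 3 .
  . . 1 1 1 3 .
  . . . 2 3 3 .
  . . 2 1 3 3 .
  . . 2 3 3 3 .
  . . . 3 3 3 3
  . . 3 3 . . .

Final: -1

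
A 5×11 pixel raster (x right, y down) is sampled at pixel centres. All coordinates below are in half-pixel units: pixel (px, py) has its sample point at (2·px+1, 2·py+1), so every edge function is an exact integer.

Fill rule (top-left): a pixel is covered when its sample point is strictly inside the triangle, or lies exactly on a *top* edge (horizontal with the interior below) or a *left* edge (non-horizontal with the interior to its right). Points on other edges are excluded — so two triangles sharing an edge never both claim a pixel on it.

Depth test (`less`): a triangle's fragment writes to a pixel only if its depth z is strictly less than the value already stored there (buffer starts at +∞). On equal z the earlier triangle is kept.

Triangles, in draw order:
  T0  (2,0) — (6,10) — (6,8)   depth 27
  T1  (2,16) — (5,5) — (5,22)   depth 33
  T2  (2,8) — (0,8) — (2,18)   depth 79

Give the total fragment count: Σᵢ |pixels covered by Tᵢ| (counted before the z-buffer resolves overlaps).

T0:
  2·area = 8  (B↔C swapped to make it positive)
  edge (2, 0)→(6, 8): d=(4,8) right/bottom  bias=-1
  edge (6, 8)→(6, 10): d=(0,2) right/bottom  bias=-1
  edge (6, 10)→(2, 0): d=(-4,-10) top-left  bias=+0
    (2,3)@(5, 7): e=[4,2,2] → #
    (3,3)@(7, 7): e=[-12,-2,22] → ·
    (2,4)@(5, 9): e=[12,2,-6] → ·
  covered (1 px):
    · · · · ·
    · · · · ·
    · · · · ·
    · · # · ·
    · · · · ·
    · · · · ·
    · · · · ·
    · · · · ·
    · · · · ·
    · · · · ·
    · · · · ·
T1:
  2·area = 51
  edge (2, 16)→(5, 5): d=(3,-11) top-left  bias=+0
  edge (5, 5)→(5, 22): d=(0,17) right/bottom  bias=-1
  edge (5, 22)→(2, 16): d=(-3,-6) top-left  bias=+0
    (2,0)@(5, 1): e=[-12,0,63] → ·  [on edge]
    (2,1)@(5, 3): e=[-6,0,57] → ·  [on edge]
    (2,2)@(5, 5): e=[0,0,51] → ·  [on edge]
    (2,3)@(5, 7): e=[6,0,45] → ·  [on edge]
    (2,4)@(5, 9): e=[12,0,39] → ·  [on edge]
    (2,5)@(5, 11): e=[18,0,33] → ·  [on edge]
    (1,6)@(3, 13): e=[2,34,15] → #
    (2,6)@(5, 13): e=[24,0,27] → ·  [on edge]
    (1,7)@(3, 15): e=[8,34,9] → #
    (2,7)@(5, 15): e=[30,0,21] → ·  [on edge]
    (1,8)@(3, 17): e=[14,34,3] → #
    (2,8)@(5, 17): e=[36,0,15] → ·  [on edge]
    (2,9)@(5, 19): e=[42,0,9] → ·  [on edge]
    (2,10)@(5, 21): e=[48,0,3] → ·  [on edge]
  covered (3 px):
    · · · · ·
    · · · · ·
    · · · · ·
    · · · · ·
    · · · · ·
    · · · · ·
    · # · · ·
    · # · · ·
    · # · · ·
    · · · · ·
    · · · · ·
T2:
  2·area = 20  (B↔C swapped to make it positive)
  edge (2, 8)→(2, 18): d=(0,10) right/bottom  bias=-1
  edge (2, 18)→(0, 8): d=(-2,-10) top-left  bias=+0
  edge (0, 8)→(2, 8): d=(2,0) top-left  bias=+0
    (0,4)@(1, 9): e=[10,8,2] → #
    (1,4)@(3, 9): e=[-10,28,2] → ·
    (0,5)@(1, 11): e=[10,4,6] → #
    (1,5)@(3, 11): e=[-10,24,6] → ·
    (0,6)@(1, 13): e=[10,0,10] → #  [on edge]
    (1,6)@(3, 13): e=[-10,20,10] → ·
    (0,7)@(1, 15): e=[10,-4,14] → ·
  covered (3 px):
    · · · · ·
    · · · · ·
    · · · · ·
    · · · · ·
    # · · · ·
    # · · · ·
    # · · · ·
    · · · · ·
    · · · · ·
    · · · · ·
    · · · · ·

Final: 7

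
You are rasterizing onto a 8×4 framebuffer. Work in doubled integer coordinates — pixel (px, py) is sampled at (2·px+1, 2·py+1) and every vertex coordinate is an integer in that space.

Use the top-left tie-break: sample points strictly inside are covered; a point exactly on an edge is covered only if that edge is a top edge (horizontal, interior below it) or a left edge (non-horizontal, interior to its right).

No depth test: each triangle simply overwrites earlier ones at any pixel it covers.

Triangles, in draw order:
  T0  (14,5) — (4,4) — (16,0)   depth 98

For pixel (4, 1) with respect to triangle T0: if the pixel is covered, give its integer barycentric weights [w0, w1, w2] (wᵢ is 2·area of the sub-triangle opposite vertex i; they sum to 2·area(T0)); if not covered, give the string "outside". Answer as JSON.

T0:
  2·area = 52
  edge (14, 5)→(4, 4): d=(-10,-1) top-left  bias=+0
  edge (4, 4)→(16, 0): d=(12,-4) top-left  bias=+0
  edge (16, 0)→(14, 5): d=(-2,5) right/bottom  bias=-1
    (6,0)@(13, 1): e=[39,0,13] → X  [on edge]
    (7,0)@(15, 1): e=[41,8,3] → X
    (3,1)@(7, 3): e=[13,0,39] → X  [on edge]
    (4,1)@(9, 3): e=[15,8,29] → X
    (5,1)@(11, 3): e=[17,16,19] → X
    (7,1)@(15, 3): e=[21,32,-1] → .
    (0,2)@(1, 5): e=[-13,0,65] → .  [on edge]
    (3,2)@(7, 5): e=[-7,24,35] → .
    (4,2)@(9, 5): e=[-5,32,25] → .
    (5,2)@(11, 5): e=[-3,40,15] → .
    (6,2)@(13, 5): e=[-1,48,5] → .
  covered (6 px):
    . . . . . . X X
    . . . X X X X .
    . . . . . . . .
    . . . . . . . .

Final: [8,29,15]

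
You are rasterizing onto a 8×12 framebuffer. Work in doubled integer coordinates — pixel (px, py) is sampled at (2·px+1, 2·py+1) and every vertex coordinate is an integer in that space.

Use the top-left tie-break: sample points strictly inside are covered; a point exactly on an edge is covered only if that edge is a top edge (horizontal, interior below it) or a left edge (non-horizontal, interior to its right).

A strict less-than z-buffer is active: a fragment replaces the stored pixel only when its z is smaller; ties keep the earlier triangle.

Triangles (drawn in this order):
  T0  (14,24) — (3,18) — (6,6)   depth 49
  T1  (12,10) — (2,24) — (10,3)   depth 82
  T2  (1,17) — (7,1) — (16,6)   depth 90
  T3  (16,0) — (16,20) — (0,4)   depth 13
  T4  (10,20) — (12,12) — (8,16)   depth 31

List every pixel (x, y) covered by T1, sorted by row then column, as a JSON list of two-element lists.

T0:
  2·area = 150
  edge (14, 24)→(3, 18): d=(-11,-6) top-left  bias=+0
  edge (3, 18)→(6, 6): d=(3,-12) top-left  bias=+0
  edge (6, 6)→(14, 24): d=(8,18) right/bottom  bias=-1
    (3,4)@(7, 9): e=[123,21,6] → X
    (4,4)@(9, 9): e=[135,45,-30] → .
    (2,5)@(5, 11): e=[89,3,58] → X
    (4,5)@(9, 11): e=[113,51,-14] → .
    (2,6)@(5, 13): e=[67,9,74] → X
    (4,6)@(9, 13): e=[91,57,2] → X
    (5,6)@(11, 13): e=[103,81,-34] → .
    (2,7)@(5, 15): e=[45,15,90] → X
    (5,7)@(11, 15): e=[81,87,-18] → .
    (2,8)@(5, 17): e=[23,21,106] → X
    (5,8)@(11, 17): e=[59,93,-2] → .
    (2,9)@(5, 19): e=[1,27,122] → X
  covered (19 px):
    . . . . . . . .
    . . . . . . . .
    . . . . . . . .
    . . . . . . . .
    . . . X . . . .
    . . X X . . . .
    . . X X X . . .
    . . X X X . . .
    . . X X X . . .
    . . X X X X . .
    . . . . X X . .
    . . . . . . X .
T1:
  2·area = 98
  edge (12, 10)→(2, 24): d=(-10,14) right/bottom  bias=-1
  edge (2, 24)→(10, 3): d=(8,-21) top-left  bias=+0
  edge (10, 3)→(12, 10): d=(2,7) right/bottom  bias=-1
    (4,3)@(9, 7): e=[72,11,15] → X
    (5,3)@(11, 7): e=[44,53,1] → X
    (6,3)@(13, 7): e=[16,95,-13] → .
    (4,4)@(9, 9): e=[52,27,19] → X
    (6,4)@(13, 9): e=[-4,111,-9] → .
    (3,5)@(7, 11): e=[60,1,37] → X
    (6,5)@(13, 11): e=[-24,127,-5] → .
    (3,6)@(7, 13): e=[40,17,41] → X
    (5,6)@(11, 13): e=[-16,101,13] → .
    (3,7)@(7, 15): e=[20,33,45] → X
    (4,7)@(9, 15): e=[-8,75,31] → .
    (2,8)@(5, 17): e=[28,7,63] → X
    (3,8)@(7, 17): e=[0,49,49] → .  [on edge]
  covered (12 px):
    . . . . . . . .
    . . . . . . . .
    . . . . . . . .
    . . . . X X . .
    . . . . X X . .
    . . . X X X . .
    . . . X X . . .
    . . . X . . . .
    . . X . . . . .
    . . X . . . . .
    . . . . . . . .
    . . . . . . . .
T2:
  2·area = 174
  edge (1, 17)→(7, 1): d=(6,-16) top-left  bias=+0
  edge (7, 1)→(16, 6): d=(9,5) right/bottom  bias=-1
  edge (16, 6)→(1, 17): d=(-15,11) right/bottom  bias=-1
    (3,0)@(7, 1): e=[0,0,174] → .  [on edge]
    (3,1)@(7, 3): e=[12,18,144] → X
    (4,1)@(9, 3): e=[44,8,122] → X
    (5,1)@(11, 3): e=[76,-2,100] → .
    (3,2)@(7, 5): e=[24,36,114] → X
    (5,2)@(11, 5): e=[88,16,70] → X
    (6,2)@(13, 5): e=[120,6,48] → X
    (7,2)@(15, 5): e=[152,-4,26] → .
    (2,3)@(5, 7): e=[4,64,106] → X
    (7,3)@(15, 7): e=[164,14,-4] → .
    (2,4)@(5, 9): e=[16,82,76] → X
    (6,4)@(13, 9): e=[144,42,-12] → .
    (0,8)@(1, 17): e=[0,174,0] → .  [on edge]
  covered (21 px):
    . . . . . . . .
    . . . X X . . .
    . . . X X X X .
    . . X X X X X .
    . . X X X X . .
    . . X X X . . .
    . X X . . . . .
    . X . . . . . .
    . . . . . . . .
    . . . . . . . .
    . . . . . . . .
    . . . . . . . .
T3:
  2·area = 320
  edge (16, 0)→(16, 20): d=(0,20) right/bottom  bias=-1
  edge (16, 20)→(0, 4): d=(-16,-16) top-left  bias=+0
  edge (0, 4)→(16, 0): d=(16,-4) top-left  bias=+0
    (6,0)@(13, 1): e=[60,256,4] → X
    (7,0)@(15, 1): e=[20,288,12] → X
    (2,1)@(5, 3): e=[220,96,4] → X
    (3,1)@(7, 3): e=[180,128,12] → X
    (4,1)@(9, 3): e=[140,160,20] → X
    (5,1)@(11, 3): e=[100,192,28] → X
    (0,2)@(1, 5): e=[300,0,20] → X  [on edge]
    (1,2)@(3, 5): e=[260,32,28] → X
    (0,3)@(1, 7): e=[300,-32,52] → .
    (1,3)@(3, 7): e=[260,0,60] → X  [on edge]
    (1,4)@(3, 9): e=[260,-32,92] → .
    (2,4)@(5, 9): e=[220,0,100] → X  [on edge]
    (3,5)@(7, 11): e=[180,0,140] → X  [on edge]
    (4,6)@(9, 13): e=[140,0,180] → X  [on edge]
    (5,7)@(11, 15): e=[100,0,220] → X  [on edge]
    (6,8)@(13, 17): e=[60,0,260] → X  [on edge]
    (7,9)@(15, 19): e=[20,0,300] → X  [on edge]
  covered (44 px):
    . . . . . . X X
    . . X X X X X X
    X X X X X X X X
    . X X X X X X X
    . . X X X X X X
    . . . X X X X X
    . . . . X X X X
    . . . . . X X X
    . . . . . . X X
    . . . . . . . X
    . . . . . . . .
    . . . . . . . .
T4:
  2·area = 24  (B↔C swapped to make it positive)
  edge (10, 20)→(8, 16): d=(-2,-4) top-left  bias=+0
  edge (8, 16)→(12, 12): d=(4,-4) top-left  bias=+0
  edge (12, 12)→(10, 20): d=(-2,8) right/bottom  bias=-1
    (7,4)@(15, 9): e=[42,0,-18] → .  [on edge]
    (6,5)@(13, 11): e=[30,0,-6] → .  [on edge]
    (5,6)@(11, 13): e=[18,0,6] → X  [on edge]
    (6,6)@(13, 13): e=[26,8,-10] → .
    (4,7)@(9, 15): e=[6,0,18] → X  [on edge]
    (6,7)@(13, 15): e=[22,16,-14] → .
    (3,8)@(7, 17): e=[-6,0,30] → .  [on edge]
    (4,8)@(9, 17): e=[2,8,14] → X
    (5,8)@(11, 17): e=[10,16,-2] → .
    (2,9)@(5, 19): e=[-18,0,42] → .  [on edge]
    (4,9)@(9, 19): e=[-2,16,10] → .
    (1,10)@(3, 21): e=[-30,0,54] → .  [on edge]
    (0,11)@(1, 23): e=[-42,0,66] → .  [on edge]
  covered (4 px):
    . . . . . . . .
    . . . . . . . .
    . . . . . . . .
    . . . . . . . .
    . . . . . . . .
    . . . . . . . .
    . . . . . X . .
    . . . . X X . .
    . . . . X . . .
    . . . . . . . .
    . . . . . . . .
    . . . . . . . .

Final: [[4,3],[5,3],[4,4],[5,4],[3,5],[4,5],[5,5],[3,6],[4,6],[3,7],[2,8],[2,9]]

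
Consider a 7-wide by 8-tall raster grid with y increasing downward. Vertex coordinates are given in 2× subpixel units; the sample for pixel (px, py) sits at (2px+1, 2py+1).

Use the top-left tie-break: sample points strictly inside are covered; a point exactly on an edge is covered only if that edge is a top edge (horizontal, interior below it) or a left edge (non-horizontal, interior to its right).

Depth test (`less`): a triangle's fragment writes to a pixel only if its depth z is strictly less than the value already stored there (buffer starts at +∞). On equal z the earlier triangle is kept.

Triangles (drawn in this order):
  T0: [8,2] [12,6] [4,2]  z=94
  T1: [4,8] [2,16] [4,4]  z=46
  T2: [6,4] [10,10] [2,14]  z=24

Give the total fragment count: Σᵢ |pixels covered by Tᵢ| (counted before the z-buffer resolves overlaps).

T0:
  2·area = 16
  edge (8, 2)→(12, 6): d=(4,4) right/bottom  bias=-1
  edge (12, 6)→(4, 2): d=(-8,-4) top-left  bias=+0
  edge (4, 2)→(8, 2): d=(4,0) top-left  bias=+0
    (3,0)@(7, 1): e=[0,20,-4] → .  [on edge]
    (3,1)@(7, 3): e=[8,4,4] → X
    (4,1)@(9, 3): e=[0,12,4] → .  [on edge]
    (3,2)@(7, 5): e=[16,-12,12] → .
    (5,2)@(11, 5): e=[0,4,12] → .  [on edge]
    (6,3)@(13, 7): e=[0,-4,20] → .  [on edge]
  covered (1 px):
    . . . . . . .
    . . . X . . .
    . . . . . . .
    . . . . . . .
    . . . . . . .
    . . . . . . .
    . . . . . . .
    . . . . . . .
T1:
  2·area = 8
  edge (4, 8)→(2, 16): d=(-2,8) right/bottom  bias=-1
  edge (2, 16)→(4, 4): d=(2,-12) top-left  bias=+0
  edge (4, 4)→(4, 8): d=(0,4) right/bottom  bias=-1
    (1,5)@(3, 11): e=[2,2,4] → X
    (2,5)@(5, 11): e=[-14,26,-4] → .
    (1,6)@(3, 13): e=[-2,6,4] → .
  covered (1 px):
    . . . . . . .
    . . . . . . .
    . . . . . . .
    . . . . . . .
    . . . . . . .
    . X . . . . .
    . . . . . . .
    . . . . . . .
T2:
  2·area = 64
  edge (6, 4)→(10, 10): d=(4,6) right/bottom  bias=-1
  edge (10, 10)→(2, 14): d=(-8,4) right/bottom  bias=-1
  edge (2, 14)→(6, 4): d=(4,-10) top-left  bias=+0
    (2,3)@(5, 7): e=[18,44,2] → X
    (3,3)@(7, 7): e=[6,36,22] → X
    (4,3)@(9, 7): e=[-6,28,42] → .
    (2,4)@(5, 9): e=[26,28,10] → X
    (4,4)@(9, 9): e=[2,12,50] → X
    (5,4)@(11, 9): e=[-10,4,70] → .
    (2,5)@(5, 11): e=[34,12,18] → X
    (4,5)@(9, 11): e=[10,-4,58] → .
    (1,6)@(3, 13): e=[54,4,6] → X
    (2,6)@(5, 13): e=[42,-4,26] → .
    (3,6)@(7, 13): e=[30,-12,46] → .
    (1,7)@(3, 15): e=[62,-12,14] → .
  covered (8 px):
    . . . . . . .
    . . . . . . .
    . . . . . . .
    . . X X . . .
    . . X X X . .
    . . X X . . .
    . X . . . . .
    . . . . . . .

Final: 10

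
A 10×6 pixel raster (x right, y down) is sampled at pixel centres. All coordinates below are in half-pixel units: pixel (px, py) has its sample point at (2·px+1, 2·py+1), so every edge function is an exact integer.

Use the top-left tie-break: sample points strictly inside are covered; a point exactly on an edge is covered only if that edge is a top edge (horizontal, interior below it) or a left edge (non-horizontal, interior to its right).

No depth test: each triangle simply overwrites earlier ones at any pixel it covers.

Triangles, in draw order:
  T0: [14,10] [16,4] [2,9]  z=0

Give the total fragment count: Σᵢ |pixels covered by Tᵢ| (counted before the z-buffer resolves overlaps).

T0:
  2·area = 74  (B↔C swapped to make it positive)
  edge (14, 10)→(2, 9): d=(-12,-1) top-left  bias=+0
  edge (2, 9)→(16, 4): d=(14,-5) top-left  bias=+0
  edge (16, 4)→(14, 10): d=(-2,6) right/bottom  bias=-1
    (8,0)@(17, 1): e=[111,-37,0] → ·  [on edge]
    (7,2)@(15, 5): e=[61,9,4] → █
    (8,2)@(17, 5): e=[63,19,-8] → ·
    (4,3)@(9, 7): e=[31,7,36] → █
    (5,3)@(11, 7): e=[33,17,24] → █
    (6,3)@(13, 7): e=[35,27,12] → █
    (7,3)@(15, 7): e=[37,37,0] → ·  [on edge]
    (1,4)@(3, 9): e=[1,5,68] → █
    (2,4)@(5, 9): e=[3,15,56] → █
    (3,4)@(7, 9): e=[5,25,44] → █
    (7,4)@(15, 9): e=[13,65,-4] → ·
    (1,5)@(3, 11): e=[-23,33,64] → ·
  covered (10 px):
    · · · · · · · · · ·
    · · · · · · · · · ·
    · · · · · · · █ · ·
    · · · · █ █ █ · · ·
    · █ █ █ █ █ █ · · ·
    · · · · · · · · · ·

Answer: 10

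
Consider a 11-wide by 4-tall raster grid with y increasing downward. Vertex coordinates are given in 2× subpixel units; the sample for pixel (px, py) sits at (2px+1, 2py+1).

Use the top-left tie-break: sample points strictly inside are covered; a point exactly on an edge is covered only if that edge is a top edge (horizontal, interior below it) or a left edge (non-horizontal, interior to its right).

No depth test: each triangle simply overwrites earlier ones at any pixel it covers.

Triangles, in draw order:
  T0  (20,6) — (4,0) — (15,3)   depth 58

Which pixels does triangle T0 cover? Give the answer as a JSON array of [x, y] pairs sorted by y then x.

T0:
  2·area = 18
  edge (20, 6)→(4, 0): d=(-16,-6) top-left  bias=+0
  edge (4, 0)→(15, 3): d=(11,3) right/bottom  bias=-1
  edge (15, 3)→(20, 6): d=(5,3) right/bottom  bias=-1
    (3,0)@(7, 1): e=[2,2,14] → X
    (4,0)@(9, 1): e=[14,-4,8] → .
    (3,1)@(7, 3): e=[-30,24,24] → .
    (6,1)@(13, 3): e=[6,6,6] → X
    (7,1)@(15, 3): e=[18,0,0] → .  [on edge]
    (6,2)@(13, 5): e=[-26,28,16] → .
  covered (2 px):
    . . . X . . . . . . .
    . . . . . . X . . . .
    . . . . . . . . . . .
    . . . . . . . . . . .

Final: [[3,0],[6,1]]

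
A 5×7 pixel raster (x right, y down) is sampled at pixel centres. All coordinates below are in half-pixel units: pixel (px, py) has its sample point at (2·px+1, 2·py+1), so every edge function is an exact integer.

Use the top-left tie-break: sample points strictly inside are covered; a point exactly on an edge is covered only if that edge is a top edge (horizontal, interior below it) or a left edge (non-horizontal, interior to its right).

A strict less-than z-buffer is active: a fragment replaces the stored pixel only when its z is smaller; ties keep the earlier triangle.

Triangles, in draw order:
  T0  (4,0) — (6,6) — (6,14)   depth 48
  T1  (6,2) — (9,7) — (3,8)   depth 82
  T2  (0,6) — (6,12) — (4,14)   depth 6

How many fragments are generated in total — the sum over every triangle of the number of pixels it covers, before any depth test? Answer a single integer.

T0:
  2·area = 16
  edge (4, 0)→(6, 6): d=(2,6) right/bottom  bias=-1
  edge (6, 6)→(6, 14): d=(0,8) right/bottom  bias=-1
  edge (6, 14)→(4, 0): d=(-2,-14) top-left  bias=+0
    (2,1)@(5, 3): e=[0,8,8] → ·  [on edge]
    (2,2)@(5, 5): e=[4,8,4] → #
    (3,2)@(7, 5): e=[-8,-8,32] → ·
    (2,3)@(5, 7): e=[8,8,0] → #  [on edge]
    (3,3)@(7, 7): e=[-4,-8,28] → ·
    (2,4)@(5, 9): e=[12,8,-4] → ·
    (3,4)@(7, 9): e=[0,-8,24] → ·  [on edge]
  covered (2 px):
    · · · · ·
    · · · · ·
    · · # · ·
    · · # · ·
    · · · · ·
    · · · · ·
    · · · · ·
T1:
  2·area = 33
  edge (6, 2)→(9, 7): d=(3,5) right/bottom  bias=-1
  edge (9, 7)→(3, 8): d=(-6,1) right/bottom  bias=-1
  edge (3, 8)→(6, 2): d=(3,-6) top-left  bias=+0
    (2,2)@(5, 5): e=[14,16,3] → #
    (3,2)@(7, 5): e=[4,14,15] → #
    (4,2)@(9, 5): e=[-6,12,27] → ·
    (2,3)@(5, 7): e=[20,4,9] → #
    (4,3)@(9, 7): e=[0,0,33] → ·  [on edge]
    (2,4)@(5, 9): e=[26,-8,15] → ·
    (3,4)@(7, 9): e=[16,-10,27] → ·
  covered (4 px):
    · · · · ·
    · · · · ·
    · · # # ·
    · · # # ·
    · · · · ·
    · · · · ·
    · · · · ·
T2:
  2·area = 24
  edge (0, 6)→(6, 12): d=(6,6) right/bottom  bias=-1
  edge (6, 12)→(4, 14): d=(-2,2) right/bottom  bias=-1
  edge (4, 14)→(0, 6): d=(-4,-8) top-left  bias=+0
    (0,3)@(1, 7): e=[0,20,4] → ·  [on edge]
    (1,4)@(3, 9): e=[0,12,12] → ·  [on edge]
    (4,4)@(9, 9): e=[-36,0,60] → ·  [on edge]
    (1,5)@(3, 11): e=[12,8,4] → #
    (2,5)@(5, 11): e=[0,4,20] → ·  [on edge]
    (3,5)@(7, 11): e=[-12,0,36] → ·  [on edge]
    (1,6)@(3, 13): e=[24,4,-4] → ·
    (2,6)@(5, 13): e=[12,0,12] → ·  [on edge]
    (3,6)@(7, 13): e=[0,-4,28] → ·  [on edge]
  covered (1 px):
    · · · · ·
    · · · · ·
    · · · · ·
    · · · · ·
    · · · · ·
    · # · · ·
    · · · · ·

Answer: 7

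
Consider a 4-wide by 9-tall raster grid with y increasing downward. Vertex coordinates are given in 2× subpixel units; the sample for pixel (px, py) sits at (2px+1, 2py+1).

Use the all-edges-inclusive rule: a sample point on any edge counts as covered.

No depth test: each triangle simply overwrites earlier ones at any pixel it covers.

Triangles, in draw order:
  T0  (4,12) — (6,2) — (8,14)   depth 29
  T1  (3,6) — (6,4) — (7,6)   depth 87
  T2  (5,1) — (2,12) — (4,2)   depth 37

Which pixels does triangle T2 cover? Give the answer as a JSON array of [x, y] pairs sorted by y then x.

T0:
  2·area = 44
  edge (4, 12)→(6, 2): d=(2,-10) inclusive
  edge (6, 2)→(8, 14): d=(2,12) inclusive
  edge (8, 14)→(4, 12): d=(-4,-2) inclusive
    (2,3)@(5, 7): e=[0,22,22] → █  [on edge]
    (3,3)@(7, 7): e=[20,-2,26] → ·
    (2,4)@(5, 9): e=[4,26,14] → █
    (3,4)@(7, 9): e=[24,2,18] → █
    (2,5)@(5, 11): e=[8,30,6] → █
    (2,6)@(5, 13): e=[12,34,-2] → ·
    (3,6)@(7, 13): e=[32,10,2] → █
    (3,7)@(7, 15): e=[36,14,-6] → ·
    (1,8)@(3, 17): e=[0,66,-22] → ·  [on edge]
  covered (6 px):
    · · · ·
    · · · ·
    · · · ·
    · · █ ·
    · · █ █
    · · █ █
    · · · █
    · · · ·
    · · · ·
T1:
  2·area = 8
  edge (3, 6)→(6, 4): d=(3,-2) inclusive
  edge (6, 4)→(7, 6): d=(1,2) inclusive
  edge (7, 6)→(3, 6): d=(-4,0) inclusive
    (2,2)@(5, 5): e=[1,3,4] → █
    (3,2)@(7, 5): e=[5,-1,4] → ·
    (2,3)@(5, 7): e=[7,5,-4] → ·
  covered (1 px):
    · · · ·
    · · · ·
    · · █ ·
    · · · ·
    · · · ·
    · · · ·
    · · · ·
    · · · ·
    · · · ·
T2:
  2·area = 8
  edge (5, 1)→(2, 12): d=(-3,11) inclusive
  edge (2, 12)→(4, 2): d=(2,-10) inclusive
  edge (4, 2)→(5, 1): d=(1,-1) inclusive
    (2,0)@(5, 1): e=[0,8,0] → █  [on edge]
    (3,0)@(7, 1): e=[-22,28,2] → ·
    (1,1)@(3, 3): e=[16,-8,0] → ·  [on edge]
    (2,1)@(5, 3): e=[-6,12,2] → ·
    (0,2)@(1, 5): e=[32,-24,0] → ·  [on edge]
    (1,3)@(3, 7): e=[4,0,4] → █  [on edge]
    (2,3)@(5, 7): e=[-18,20,6] → ·
    (1,4)@(3, 9): e=[-2,4,6] → ·
    (0,8)@(1, 17): e=[-4,0,12] → ·  [on edge]
  covered (2 px):
    · · █ ·
    · · · ·
    · · · ·
    · █ · ·
    · · · ·
    · · · ·
    · · · ·
    · · · ·
    · · · ·

Result: [[2,0],[1,3]]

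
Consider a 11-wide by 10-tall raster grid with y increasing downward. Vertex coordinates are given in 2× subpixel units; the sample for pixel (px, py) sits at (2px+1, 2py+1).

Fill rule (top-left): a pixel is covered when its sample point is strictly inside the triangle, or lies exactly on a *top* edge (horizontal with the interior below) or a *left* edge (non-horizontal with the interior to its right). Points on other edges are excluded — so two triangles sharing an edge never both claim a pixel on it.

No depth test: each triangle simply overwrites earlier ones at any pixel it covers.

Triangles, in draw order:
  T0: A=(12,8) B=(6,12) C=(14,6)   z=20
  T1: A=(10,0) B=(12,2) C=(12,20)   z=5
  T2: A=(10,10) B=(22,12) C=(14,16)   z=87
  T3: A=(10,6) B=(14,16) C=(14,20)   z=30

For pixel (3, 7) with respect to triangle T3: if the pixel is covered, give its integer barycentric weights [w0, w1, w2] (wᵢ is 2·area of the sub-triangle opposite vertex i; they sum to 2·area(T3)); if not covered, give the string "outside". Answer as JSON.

T0:
  2·area = 4
  edge (12, 8)→(6, 12): d=(-6,4) right/bottom  bias=-1
  edge (6, 12)→(14, 6): d=(8,-6) top-left  bias=+0
  edge (14, 6)→(12, 8): d=(-2,2) right/bottom  bias=-1
    (9,0)@(19, 1): e=[14,-10,0] → ·  [on edge]
    (8,1)@(17, 3): e=[10,-6,0] → ·  [on edge]
    (7,2)@(15, 5): e=[6,-2,0] → ·  [on edge]
    (6,3)@(13, 7): e=[2,2,0] → ·  [on edge]
    (5,4)@(11, 9): e=[-2,6,0] → ·  [on edge]
    (4,5)@(9, 11): e=[-6,10,0] → ·  [on edge]
    (3,6)@(7, 13): e=[-10,14,0] → ·  [on edge]
    (2,7)@(5, 15): e=[-14,18,0] → ·  [on edge]
    (1,8)@(3, 17): e=[-18,22,0] → ·  [on edge]
    (0,9)@(1, 19): e=[-22,26,0] → ·  [on edge]
  covered (0 px):
    · · · · · · · · · · ·
    · · · · · · · · · · ·
    · · · · · · · · · · ·
    · · · · · · · · · · ·
    · · · · · · · · · · ·
    · · · · · · · · · · ·
    · · · · · · · · · · ·
    · · · · · · · · · · ·
    · · · · · · · · · · ·
    · · · · · · · · · · ·
T1:
  2·area = 36
  edge (10, 0)→(12, 2): d=(2,2) right/bottom  bias=-1
  edge (12, 2)→(12, 20): d=(0,18) right/bottom  bias=-1
  edge (12, 20)→(10, 0): d=(-2,-20) top-left  bias=+0
    (5,0)@(11, 1): e=[0,18,18] → ·  [on edge]
    (5,1)@(11, 3): e=[4,18,14] → █
    (6,1)@(13, 3): e=[0,-18,54] → ·  [on edge]
    (5,2)@(11, 5): e=[8,18,10] → █
    (6,2)@(13, 5): e=[4,-18,50] → ·
    (7,2)@(15, 5): e=[0,-54,90] → ·  [on edge]
    (5,3)@(11, 7): e=[12,18,6] → █
    (6,3)@(13, 7): e=[8,-18,46] → ·
    (8,3)@(17, 7): e=[0,-90,126] → ·  [on edge]
    (5,4)@(11, 9): e=[16,18,2] → █
    (6,4)@(13, 9): e=[12,-18,42] → ·
    (9,4)@(19, 9): e=[0,-126,162] → ·  [on edge]
    (10,5)@(21, 11): e=[0,-162,198] → ·  [on edge]
  covered (4 px):
    · · · · · · · · · · ·
    · · · · · █ · · · · ·
    · · · · · █ · · · · ·
    · · · · · █ · · · · ·
    · · · · · █ · · · · ·
    · · · · · · · · · · ·
    · · · · · · · · · · ·
    · · · · · · · · · · ·
    · · · · · · · · · · ·
    · · · · · · · · · · ·
T2:
  2·area = 64
  edge (10, 10)→(22, 12): d=(12,2) right/bottom  bias=-1
  edge (22, 12)→(14, 16): d=(-8,4) right/bottom  bias=-1
  edge (14, 16)→(10, 10): d=(-4,-6) top-left  bias=+0
    (5,5)@(11, 11): e=[10,52,2] → █
    (6,5)@(13, 11): e=[6,44,14] → █
    (7,5)@(15, 11): e=[2,36,26] → █
    (8,5)@(17, 11): e=[-2,28,38] → ·
    (5,6)@(11, 13): e=[34,36,-6] → ·
    (6,6)@(13, 13): e=[30,28,6] → █
    (8,6)@(17, 13): e=[22,12,30] → █
    (9,6)@(19, 13): e=[18,4,42] → █
    (10,6)@(21, 13): e=[14,-4,54] → ·
    (6,7)@(13, 15): e=[54,12,-2] → ·
    (7,7)@(15, 15): e=[50,4,10] → █
    (8,7)@(17, 15): e=[46,-4,22] → ·
  covered (8 px):
    · · · · · · · · · · ·
    · · · · · · · · · · ·
    · · · · · · · · · · ·
    · · · · · · · · · · ·
    · · · · · · · · · · ·
    · · · · · █ █ █ · · ·
    · · · · · · █ █ █ █ ·
    · · · · · · · █ · · ·
    · · · · · · · · · · ·
    · · · · · · · · · · ·
T3:
  2·area = 16
  edge (10, 6)→(14, 16): d=(4,10) right/bottom  bias=-1
  edge (14, 16)→(14, 20): d=(0,4) right/bottom  bias=-1
  edge (14, 20)→(10, 6): d=(-4,-14) top-left  bias=+0
    (5,4)@(11, 9): e=[2,12,2] → █
    (6,4)@(13, 9): e=[-18,4,30] → ·
    (5,5)@(11, 11): e=[10,12,-6] → ·
    (6,7)@(13, 15): e=[6,4,6] → █
    (7,7)@(15, 15): e=[-14,-4,34] → ·
    (6,8)@(13, 17): e=[14,4,-2] → ·
  covered (2 px):
    · · · · · · · · · · ·
    · · · · · · · · · · ·
    · · · · · · · · · · ·
    · · · · · · · · · · ·
    · · · · · █ · · · · ·
    · · · · · · · · · · ·
    · · · · · · · · · · ·
    · · · · · · █ · · · ·
    · · · · · · · · · · ·
    · · · · · · · · · · ·

Result: "outside"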